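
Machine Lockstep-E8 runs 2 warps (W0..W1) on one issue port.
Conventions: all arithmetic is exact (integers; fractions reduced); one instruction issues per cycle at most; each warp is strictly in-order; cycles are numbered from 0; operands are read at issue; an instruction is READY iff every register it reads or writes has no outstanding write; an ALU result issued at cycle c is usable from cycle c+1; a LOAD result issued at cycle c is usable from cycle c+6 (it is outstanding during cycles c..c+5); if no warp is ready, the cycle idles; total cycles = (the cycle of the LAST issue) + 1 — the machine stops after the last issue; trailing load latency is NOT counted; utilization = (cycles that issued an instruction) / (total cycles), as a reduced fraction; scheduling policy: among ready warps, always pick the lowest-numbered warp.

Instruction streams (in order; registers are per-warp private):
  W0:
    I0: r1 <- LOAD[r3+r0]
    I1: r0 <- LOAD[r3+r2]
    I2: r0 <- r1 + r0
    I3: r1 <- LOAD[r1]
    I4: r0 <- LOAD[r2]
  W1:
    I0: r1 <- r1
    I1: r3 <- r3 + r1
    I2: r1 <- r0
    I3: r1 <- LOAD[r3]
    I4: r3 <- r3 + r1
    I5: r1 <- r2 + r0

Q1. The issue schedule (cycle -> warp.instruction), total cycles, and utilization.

cycle 0: W0.I0
cycle 1: W0.I1
cycle 2: W1.I0
cycle 3: W1.I1
cycle 4: W1.I2
cycle 5: W1.I3
cycle 6: idle
cycle 7: W0.I2
cycle 8: W0.I3
cycle 9: W0.I4
cycle 10: idle
cycle 11: W1.I4
cycle 12: W1.I5

Answer: 13 cycles, utilization 11/13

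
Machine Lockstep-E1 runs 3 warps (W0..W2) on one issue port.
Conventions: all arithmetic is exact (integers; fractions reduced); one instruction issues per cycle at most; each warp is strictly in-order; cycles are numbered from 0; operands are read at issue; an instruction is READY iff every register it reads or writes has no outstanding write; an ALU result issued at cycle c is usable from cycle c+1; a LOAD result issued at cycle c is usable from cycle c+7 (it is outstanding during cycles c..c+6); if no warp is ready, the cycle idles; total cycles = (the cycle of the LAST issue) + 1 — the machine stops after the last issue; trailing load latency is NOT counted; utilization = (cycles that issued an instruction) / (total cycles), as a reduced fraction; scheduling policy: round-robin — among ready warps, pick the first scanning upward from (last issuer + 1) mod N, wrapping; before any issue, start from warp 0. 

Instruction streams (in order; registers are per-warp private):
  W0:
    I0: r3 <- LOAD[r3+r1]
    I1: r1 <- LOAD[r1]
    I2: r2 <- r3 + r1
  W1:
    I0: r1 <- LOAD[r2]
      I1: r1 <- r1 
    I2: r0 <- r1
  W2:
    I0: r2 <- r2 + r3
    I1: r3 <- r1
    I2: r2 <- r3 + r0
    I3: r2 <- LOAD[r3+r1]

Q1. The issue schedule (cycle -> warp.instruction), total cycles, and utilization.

cycle 0: W0.I0
cycle 1: W1.I0
cycle 2: W2.I0
cycle 3: W0.I1
cycle 4: W2.I1
cycle 5: W2.I2
cycle 6: W2.I3
cycle 7: idle
cycle 8: W1.I1
cycle 9: W1.I2
cycle 10: W0.I2

Answer: 11 cycles, utilization 10/11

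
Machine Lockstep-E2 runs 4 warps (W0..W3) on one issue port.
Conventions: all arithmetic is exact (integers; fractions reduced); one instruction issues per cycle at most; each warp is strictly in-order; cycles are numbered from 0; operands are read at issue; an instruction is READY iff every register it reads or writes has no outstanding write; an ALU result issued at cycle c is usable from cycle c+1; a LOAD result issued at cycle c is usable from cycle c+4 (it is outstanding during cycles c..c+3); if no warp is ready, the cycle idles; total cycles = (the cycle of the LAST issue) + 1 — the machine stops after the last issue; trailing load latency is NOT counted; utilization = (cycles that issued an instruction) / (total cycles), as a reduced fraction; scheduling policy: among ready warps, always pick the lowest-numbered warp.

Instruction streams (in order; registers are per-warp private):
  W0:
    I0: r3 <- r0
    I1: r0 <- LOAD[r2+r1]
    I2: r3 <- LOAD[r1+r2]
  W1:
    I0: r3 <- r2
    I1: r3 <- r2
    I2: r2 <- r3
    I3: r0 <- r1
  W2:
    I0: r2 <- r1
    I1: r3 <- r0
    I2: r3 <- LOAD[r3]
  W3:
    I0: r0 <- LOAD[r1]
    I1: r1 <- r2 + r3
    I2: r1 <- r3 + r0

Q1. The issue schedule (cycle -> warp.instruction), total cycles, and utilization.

cycle 0: W0.I0
cycle 1: W0.I1
cycle 2: W0.I2
cycle 3: W1.I0
cycle 4: W1.I1
cycle 5: W1.I2
cycle 6: W1.I3
cycle 7: W2.I0
cycle 8: W2.I1
cycle 9: W2.I2
cycle 10: W3.I0
cycle 11: W3.I1
cycle 12: idle
cycle 13: idle
cycle 14: W3.I2

Answer: 15 cycles, utilization 13/15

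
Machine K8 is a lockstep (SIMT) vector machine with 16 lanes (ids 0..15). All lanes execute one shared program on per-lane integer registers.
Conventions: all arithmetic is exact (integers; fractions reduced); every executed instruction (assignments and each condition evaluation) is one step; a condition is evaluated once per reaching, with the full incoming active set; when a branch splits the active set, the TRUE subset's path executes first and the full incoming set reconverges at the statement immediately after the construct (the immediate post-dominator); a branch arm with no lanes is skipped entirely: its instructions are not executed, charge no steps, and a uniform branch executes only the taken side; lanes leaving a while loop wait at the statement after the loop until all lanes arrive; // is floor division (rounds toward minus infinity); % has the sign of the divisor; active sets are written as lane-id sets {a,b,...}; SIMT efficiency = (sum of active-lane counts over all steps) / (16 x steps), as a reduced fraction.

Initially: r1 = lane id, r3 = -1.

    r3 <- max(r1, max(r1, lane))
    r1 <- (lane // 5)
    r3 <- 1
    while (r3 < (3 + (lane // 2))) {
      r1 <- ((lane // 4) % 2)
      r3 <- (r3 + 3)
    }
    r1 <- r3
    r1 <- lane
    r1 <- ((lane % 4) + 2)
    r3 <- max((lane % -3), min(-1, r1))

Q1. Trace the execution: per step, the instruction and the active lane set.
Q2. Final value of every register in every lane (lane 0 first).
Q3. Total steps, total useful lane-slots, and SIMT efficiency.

step 0: r3 <- max(r1, max(r1, lane)) {0,1,2,3,4,5,6,7,8,9,10,11,12,13,14,15}
step 1: r1 <- (lane // 5)            {0,1,2,3,4,5,6,7,8,9,10,11,12,13,14,15}
step 2: r3 <- 1                      {0,1,2,3,4,5,6,7,8,9,10,11,12,13,14,15}
step 3: eval (r3 < (3 + (lane // 2))) {0,1,2,3,4,5,6,7,8,9,10,11,12,13,14,15}
step 4: r1 <- ((lane // 4) % 2)      {0,1,2,3,4,5,6,7,8,9,10,11,12,13,14,15}
step 5: r3 <- (r3 + 3)               {0,1,2,3,4,5,6,7,8,9,10,11,12,13,14,15}
step 6: eval (r3 < (3 + (lane // 2))) {0,1,2,3,4,5,6,7,8,9,10,11,12,13,14,15}
step 7: r1 <- ((lane // 4) % 2)      {4,5,6,7,8,9,10,11,12,13,14,15}
step 8: r3 <- (r3 + 3)               {4,5,6,7,8,9,10,11,12,13,14,15}
step 9: eval (r3 < (3 + (lane // 2))) {4,5,6,7,8,9,10,11,12,13,14,15}
step 10: r1 <- ((lane // 4) % 2)      {10,11,12,13,14,15}
step 11: r3 <- (r3 + 3)               {10,11,12,13,14,15}
step 12: eval (r3 < (3 + (lane // 2))) {10,11,12,13,14,15}
step 13: r1 <- r3                     {0,1,2,3,4,5,6,7,8,9,10,11,12,13,14,15}
step 14: r1 <- lane                   {0,1,2,3,4,5,6,7,8,9,10,11,12,13,14,15}
step 15: r1 <- ((lane % 4) + 2)       {0,1,2,3,4,5,6,7,8,9,10,11,12,13,14,15}
step 16: r3 <- max((lane % -3), min(-1, r1)) {0,1,2,3,4,5,6,7,8,9,10,11,12,13,14,15}

Answer: 17 steps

r1: 2,3,4,5,2,3,4,5,2,3,4,5,2,3,4,5
r3: 0,-1,-1,0,-1,-1,0,-1,-1,0,-1,-1,0,-1,-1,0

steps = 17; useful = 230; efficiency = 230/272 = 115/136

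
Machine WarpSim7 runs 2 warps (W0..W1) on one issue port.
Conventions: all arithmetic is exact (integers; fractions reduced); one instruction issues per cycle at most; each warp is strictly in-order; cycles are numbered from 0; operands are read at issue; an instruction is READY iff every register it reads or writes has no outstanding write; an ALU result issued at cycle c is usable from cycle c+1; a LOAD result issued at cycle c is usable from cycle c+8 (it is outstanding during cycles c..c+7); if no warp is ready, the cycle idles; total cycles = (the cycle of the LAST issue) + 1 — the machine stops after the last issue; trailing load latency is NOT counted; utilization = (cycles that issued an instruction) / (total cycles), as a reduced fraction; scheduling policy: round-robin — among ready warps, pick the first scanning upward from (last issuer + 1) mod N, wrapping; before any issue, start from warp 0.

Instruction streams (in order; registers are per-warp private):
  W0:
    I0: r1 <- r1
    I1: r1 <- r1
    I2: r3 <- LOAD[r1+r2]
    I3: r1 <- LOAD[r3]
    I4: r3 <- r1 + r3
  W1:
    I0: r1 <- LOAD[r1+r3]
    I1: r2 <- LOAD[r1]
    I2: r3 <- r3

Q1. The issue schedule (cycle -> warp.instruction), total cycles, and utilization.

cycle 0: W0.I0
cycle 1: W1.I0
cycle 2: W0.I1
cycle 3: W0.I2
cycle 4: idle
cycle 5: idle
cycle 6: idle
cycle 7: idle
cycle 8: idle
cycle 9: W1.I1
cycle 10: W1.I2
cycle 11: W0.I3
cycle 12: idle
cycle 13: idle
cycle 14: idle
cycle 15: idle
cycle 16: idle
cycle 17: idle
cycle 18: idle
cycle 19: W0.I4

Answer: 20 cycles, utilization 2/5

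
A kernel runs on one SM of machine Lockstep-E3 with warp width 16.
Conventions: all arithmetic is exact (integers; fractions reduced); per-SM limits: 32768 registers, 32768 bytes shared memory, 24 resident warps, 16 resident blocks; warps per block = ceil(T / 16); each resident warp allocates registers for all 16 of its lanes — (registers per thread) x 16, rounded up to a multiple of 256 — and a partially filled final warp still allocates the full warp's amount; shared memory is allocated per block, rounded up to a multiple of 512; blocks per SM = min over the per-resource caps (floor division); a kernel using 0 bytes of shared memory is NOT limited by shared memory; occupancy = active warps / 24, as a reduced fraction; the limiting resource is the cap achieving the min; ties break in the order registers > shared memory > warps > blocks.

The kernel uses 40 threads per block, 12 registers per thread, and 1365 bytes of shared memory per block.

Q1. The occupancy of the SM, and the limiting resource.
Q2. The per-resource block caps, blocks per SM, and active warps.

Answer: occupancy 1, limited by warps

registers: 42 blocks
shared memory: 21 blocks
warps: 8 blocks
blocks: 16 blocks

Answer: 8 blocks, 24 active warps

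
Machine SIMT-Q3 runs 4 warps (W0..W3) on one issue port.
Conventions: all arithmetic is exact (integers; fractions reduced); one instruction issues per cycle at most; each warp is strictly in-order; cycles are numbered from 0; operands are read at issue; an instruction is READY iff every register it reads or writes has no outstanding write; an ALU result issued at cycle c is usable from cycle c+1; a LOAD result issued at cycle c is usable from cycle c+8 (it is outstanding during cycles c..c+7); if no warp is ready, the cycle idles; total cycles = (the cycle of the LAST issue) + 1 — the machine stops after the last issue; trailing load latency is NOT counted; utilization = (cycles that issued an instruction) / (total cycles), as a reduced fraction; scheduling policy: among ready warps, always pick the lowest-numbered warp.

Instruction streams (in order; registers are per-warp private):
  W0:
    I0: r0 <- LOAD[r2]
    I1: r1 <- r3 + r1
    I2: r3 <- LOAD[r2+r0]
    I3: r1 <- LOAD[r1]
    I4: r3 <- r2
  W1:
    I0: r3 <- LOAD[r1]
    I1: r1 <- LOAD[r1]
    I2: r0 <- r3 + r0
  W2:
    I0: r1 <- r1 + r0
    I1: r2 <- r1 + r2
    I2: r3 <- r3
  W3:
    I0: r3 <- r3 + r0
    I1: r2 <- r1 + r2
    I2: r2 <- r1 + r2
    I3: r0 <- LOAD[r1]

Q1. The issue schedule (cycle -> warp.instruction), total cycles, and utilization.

cycle 0: W0.I0
cycle 1: W0.I1
cycle 2: W1.I0
cycle 3: W1.I1
cycle 4: W2.I0
cycle 5: W2.I1
cycle 6: W2.I2
cycle 7: W3.I0
cycle 8: W0.I2
cycle 9: W0.I3
cycle 10: W1.I2
cycle 11: W3.I1
cycle 12: W3.I2
cycle 13: W3.I3
cycle 14: idle
cycle 15: idle
cycle 16: W0.I4

Answer: 17 cycles, utilization 15/17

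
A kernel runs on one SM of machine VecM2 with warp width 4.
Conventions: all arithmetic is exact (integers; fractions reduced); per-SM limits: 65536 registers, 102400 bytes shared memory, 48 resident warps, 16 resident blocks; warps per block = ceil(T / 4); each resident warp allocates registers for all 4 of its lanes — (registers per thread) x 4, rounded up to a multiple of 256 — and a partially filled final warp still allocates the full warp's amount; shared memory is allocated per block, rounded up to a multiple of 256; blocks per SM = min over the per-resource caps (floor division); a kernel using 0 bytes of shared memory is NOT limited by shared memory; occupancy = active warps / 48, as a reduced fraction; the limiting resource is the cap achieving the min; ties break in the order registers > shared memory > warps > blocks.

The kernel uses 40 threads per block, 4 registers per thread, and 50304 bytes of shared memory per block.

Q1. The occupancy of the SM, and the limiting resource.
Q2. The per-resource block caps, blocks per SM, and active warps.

Answer: occupancy 5/12, limited by shared memory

registers: 25 blocks
shared memory: 2 blocks
warps: 4 blocks
blocks: 16 blocks

Answer: 2 blocks, 20 active warps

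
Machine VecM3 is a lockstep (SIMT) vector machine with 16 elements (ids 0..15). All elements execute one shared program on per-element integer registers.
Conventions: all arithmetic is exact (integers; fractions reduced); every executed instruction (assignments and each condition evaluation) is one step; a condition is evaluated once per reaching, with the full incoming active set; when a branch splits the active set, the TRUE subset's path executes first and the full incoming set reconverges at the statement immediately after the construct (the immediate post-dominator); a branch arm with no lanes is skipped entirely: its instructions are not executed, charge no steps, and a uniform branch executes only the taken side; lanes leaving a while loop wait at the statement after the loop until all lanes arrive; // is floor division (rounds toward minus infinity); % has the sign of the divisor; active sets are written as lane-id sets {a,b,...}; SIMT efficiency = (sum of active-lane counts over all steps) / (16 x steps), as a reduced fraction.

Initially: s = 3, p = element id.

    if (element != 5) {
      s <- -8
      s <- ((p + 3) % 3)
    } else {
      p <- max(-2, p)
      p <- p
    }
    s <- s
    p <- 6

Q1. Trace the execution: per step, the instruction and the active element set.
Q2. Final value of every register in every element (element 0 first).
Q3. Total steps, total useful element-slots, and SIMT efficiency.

step 0: eval (element != 5)          {0,1,2,3,4,5,6,7,8,9,10,11,12,13,14,15}
step 1: s <- -8                      {0,1,2,3,4,6,7,8,9,10,11,12,13,14,15}
step 2: s <- ((p + 3) % 3)           {0,1,2,3,4,6,7,8,9,10,11,12,13,14,15}
step 3: p <- max(-2, p)              {5}
step 4: p <- p                       {5}
step 5: s <- s                       {0,1,2,3,4,5,6,7,8,9,10,11,12,13,14,15}
step 6: p <- 6                       {0,1,2,3,4,5,6,7,8,9,10,11,12,13,14,15}

Answer: 7 steps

s: 0,1,2,0,1,3,0,1,2,0,1,2,0,1,2,0
p: 6,6,6,6,6,6,6,6,6,6,6,6,6,6,6,6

steps = 7; useful = 80; efficiency = 80/112 = 5/7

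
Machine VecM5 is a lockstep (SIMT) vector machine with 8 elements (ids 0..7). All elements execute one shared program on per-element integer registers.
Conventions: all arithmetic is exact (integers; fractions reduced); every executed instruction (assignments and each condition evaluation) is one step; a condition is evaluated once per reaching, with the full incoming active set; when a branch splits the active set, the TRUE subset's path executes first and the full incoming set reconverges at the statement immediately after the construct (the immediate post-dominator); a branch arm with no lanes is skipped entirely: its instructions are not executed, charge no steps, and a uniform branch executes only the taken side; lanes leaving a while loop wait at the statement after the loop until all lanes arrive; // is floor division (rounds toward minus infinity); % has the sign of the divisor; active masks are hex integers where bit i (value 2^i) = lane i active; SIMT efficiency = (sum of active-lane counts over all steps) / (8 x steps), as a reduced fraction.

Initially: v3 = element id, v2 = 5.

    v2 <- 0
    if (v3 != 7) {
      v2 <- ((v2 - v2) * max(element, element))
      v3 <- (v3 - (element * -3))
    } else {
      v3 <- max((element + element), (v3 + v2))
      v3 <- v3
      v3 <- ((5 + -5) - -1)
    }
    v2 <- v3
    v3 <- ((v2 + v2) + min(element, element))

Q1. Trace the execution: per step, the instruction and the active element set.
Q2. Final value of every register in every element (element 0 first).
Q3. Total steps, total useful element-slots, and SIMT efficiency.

step 0: v2 <- 0                      0xff
step 1: eval (v3 != 7)               0xff
step 2: v2 <- ((v2 - v2) * max(element, element)) 0x7f
step 3: v3 <- (v3 - (element * -3))  0x7f
step 4: v3 <- max((element + element), (v3 + v2)) 0x80
step 5: v3 <- v3                     0x80
step 6: v3 <- ((5 + -5) - -1)        0x80
step 7: v2 <- v3                     0xff
step 8: v3 <- ((v2 + v2) + min(element, element)) 0xff

Answer: 9 steps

v3: 0,9,18,27,36,45,54,9
v2: 0,4,8,12,16,20,24,1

steps = 9; useful = 49; efficiency = 49/72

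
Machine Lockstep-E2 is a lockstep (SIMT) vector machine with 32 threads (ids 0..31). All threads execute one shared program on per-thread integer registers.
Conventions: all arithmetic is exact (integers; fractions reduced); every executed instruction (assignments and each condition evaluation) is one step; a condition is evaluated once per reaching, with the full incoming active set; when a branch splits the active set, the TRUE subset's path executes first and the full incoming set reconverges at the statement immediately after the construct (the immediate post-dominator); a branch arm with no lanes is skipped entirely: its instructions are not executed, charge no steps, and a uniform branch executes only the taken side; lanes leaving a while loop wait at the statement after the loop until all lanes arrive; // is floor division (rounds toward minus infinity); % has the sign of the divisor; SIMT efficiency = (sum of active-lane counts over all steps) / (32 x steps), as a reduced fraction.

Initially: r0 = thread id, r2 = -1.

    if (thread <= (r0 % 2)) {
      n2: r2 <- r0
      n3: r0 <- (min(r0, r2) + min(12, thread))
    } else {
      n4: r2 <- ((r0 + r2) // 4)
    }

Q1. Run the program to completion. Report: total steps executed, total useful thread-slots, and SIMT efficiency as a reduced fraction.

Answer: 4 steps, 66 useful, 33/64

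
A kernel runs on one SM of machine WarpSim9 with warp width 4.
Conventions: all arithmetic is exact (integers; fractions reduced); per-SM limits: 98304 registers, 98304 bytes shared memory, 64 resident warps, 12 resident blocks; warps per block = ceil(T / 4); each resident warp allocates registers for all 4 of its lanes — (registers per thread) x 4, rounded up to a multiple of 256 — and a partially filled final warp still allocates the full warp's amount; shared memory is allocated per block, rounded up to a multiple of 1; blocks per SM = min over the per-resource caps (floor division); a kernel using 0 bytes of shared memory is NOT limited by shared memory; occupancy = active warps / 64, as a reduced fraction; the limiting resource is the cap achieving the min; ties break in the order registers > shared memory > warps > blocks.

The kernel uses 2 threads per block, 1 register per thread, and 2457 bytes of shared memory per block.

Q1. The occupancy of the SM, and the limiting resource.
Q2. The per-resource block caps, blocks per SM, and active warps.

Answer: occupancy 3/16, limited by blocks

registers: 384 blocks
shared memory: 40 blocks
warps: 64 blocks
blocks: 12 blocks

Answer: 12 blocks, 12 active warps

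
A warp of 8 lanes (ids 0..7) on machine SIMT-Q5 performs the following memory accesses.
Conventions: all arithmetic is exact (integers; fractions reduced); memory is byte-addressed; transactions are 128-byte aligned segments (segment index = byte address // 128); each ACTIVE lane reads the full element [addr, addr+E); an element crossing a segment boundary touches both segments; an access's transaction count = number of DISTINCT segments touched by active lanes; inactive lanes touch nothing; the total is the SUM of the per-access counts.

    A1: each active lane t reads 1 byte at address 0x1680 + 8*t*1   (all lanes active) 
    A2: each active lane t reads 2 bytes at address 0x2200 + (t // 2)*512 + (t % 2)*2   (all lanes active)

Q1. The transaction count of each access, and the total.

A1: 1 transaction
A2: 4 transactions

Answer: 1,4; total 5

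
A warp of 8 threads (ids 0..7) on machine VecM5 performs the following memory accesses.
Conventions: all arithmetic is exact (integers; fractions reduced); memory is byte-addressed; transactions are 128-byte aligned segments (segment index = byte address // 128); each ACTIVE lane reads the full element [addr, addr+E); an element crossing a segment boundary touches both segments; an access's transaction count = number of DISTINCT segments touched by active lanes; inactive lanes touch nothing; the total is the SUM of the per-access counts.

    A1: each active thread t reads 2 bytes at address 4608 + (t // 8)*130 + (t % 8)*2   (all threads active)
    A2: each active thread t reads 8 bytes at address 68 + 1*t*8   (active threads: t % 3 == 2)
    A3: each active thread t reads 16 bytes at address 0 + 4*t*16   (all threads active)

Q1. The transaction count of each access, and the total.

A1: 1 transaction
A2: 1 transaction
A3: 4 transactions

Answer: 1,1,4; total 6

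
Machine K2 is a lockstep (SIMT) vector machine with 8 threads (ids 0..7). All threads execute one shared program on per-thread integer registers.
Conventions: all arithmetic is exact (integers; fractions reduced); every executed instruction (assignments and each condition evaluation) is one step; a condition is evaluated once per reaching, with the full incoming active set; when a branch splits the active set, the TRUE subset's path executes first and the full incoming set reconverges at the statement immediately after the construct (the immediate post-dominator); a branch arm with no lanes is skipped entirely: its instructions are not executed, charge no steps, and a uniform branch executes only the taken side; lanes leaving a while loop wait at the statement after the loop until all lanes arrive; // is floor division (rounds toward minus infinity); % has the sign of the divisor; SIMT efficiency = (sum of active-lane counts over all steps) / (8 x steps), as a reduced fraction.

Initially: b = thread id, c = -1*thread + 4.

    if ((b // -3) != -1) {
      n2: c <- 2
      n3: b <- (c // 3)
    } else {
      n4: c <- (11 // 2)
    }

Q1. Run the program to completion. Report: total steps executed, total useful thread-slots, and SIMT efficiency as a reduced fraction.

Answer: 4 steps, 21 useful, 21/32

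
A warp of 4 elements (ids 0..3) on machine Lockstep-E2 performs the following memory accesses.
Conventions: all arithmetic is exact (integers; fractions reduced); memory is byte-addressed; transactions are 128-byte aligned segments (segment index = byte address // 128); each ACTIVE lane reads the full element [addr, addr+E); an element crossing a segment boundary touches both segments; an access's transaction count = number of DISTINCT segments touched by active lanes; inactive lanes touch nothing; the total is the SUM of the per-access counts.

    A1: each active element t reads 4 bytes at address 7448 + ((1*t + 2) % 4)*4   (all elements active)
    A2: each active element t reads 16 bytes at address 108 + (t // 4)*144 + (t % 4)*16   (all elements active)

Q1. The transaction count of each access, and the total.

A1: 1 transaction
A2: 2 transactions

Answer: 1,2; total 3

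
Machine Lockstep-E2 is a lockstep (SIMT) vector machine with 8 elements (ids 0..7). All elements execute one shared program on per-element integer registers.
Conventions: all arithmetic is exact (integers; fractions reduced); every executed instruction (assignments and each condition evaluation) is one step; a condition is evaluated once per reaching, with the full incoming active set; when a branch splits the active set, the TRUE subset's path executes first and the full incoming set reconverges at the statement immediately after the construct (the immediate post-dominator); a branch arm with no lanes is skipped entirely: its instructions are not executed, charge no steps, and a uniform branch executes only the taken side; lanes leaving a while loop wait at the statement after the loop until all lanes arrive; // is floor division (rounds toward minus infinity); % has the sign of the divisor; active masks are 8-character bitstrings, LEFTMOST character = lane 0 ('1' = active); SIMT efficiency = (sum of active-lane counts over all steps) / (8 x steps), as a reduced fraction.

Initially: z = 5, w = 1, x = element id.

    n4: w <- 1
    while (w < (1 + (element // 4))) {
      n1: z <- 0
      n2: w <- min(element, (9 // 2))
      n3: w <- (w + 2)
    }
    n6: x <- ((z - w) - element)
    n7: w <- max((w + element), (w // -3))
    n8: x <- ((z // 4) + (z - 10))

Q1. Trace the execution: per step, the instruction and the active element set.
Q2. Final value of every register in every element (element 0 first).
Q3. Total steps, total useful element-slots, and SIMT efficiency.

step 0: w <- 1                       11111111
step 1: eval (w < (1 + (element // 4))) 11111111
step 2: z <- 0                       00001111
step 3: w <- min(element, (9 // 2))  00001111
step 4: w <- (w + 2)                 00001111
step 5: eval (w < (1 + (element // 4))) 00001111
step 6: x <- ((z - w) - element)     11111111
step 7: w <- max((w + element), (w // -3)) 11111111
step 8: x <- ((z // 4) + (z - 10))   11111111

Answer: 9 steps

z: 5,5,5,5,0,0,0,0
w: 1,2,3,4,10,11,12,13
x: -4,-4,-4,-4,-10,-10,-10,-10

steps = 9; useful = 56; efficiency = 56/72 = 7/9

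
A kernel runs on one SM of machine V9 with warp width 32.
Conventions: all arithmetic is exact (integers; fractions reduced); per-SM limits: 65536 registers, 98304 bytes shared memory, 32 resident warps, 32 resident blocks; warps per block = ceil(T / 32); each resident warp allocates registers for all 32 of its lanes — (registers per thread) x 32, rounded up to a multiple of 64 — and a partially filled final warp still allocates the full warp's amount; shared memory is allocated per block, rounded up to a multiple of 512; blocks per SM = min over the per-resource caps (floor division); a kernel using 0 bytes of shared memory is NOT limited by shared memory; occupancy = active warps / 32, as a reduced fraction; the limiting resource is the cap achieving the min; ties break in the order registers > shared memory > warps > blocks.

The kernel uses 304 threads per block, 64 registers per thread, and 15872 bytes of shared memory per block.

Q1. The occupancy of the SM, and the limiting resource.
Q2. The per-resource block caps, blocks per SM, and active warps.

Answer: occupancy 15/16, limited by registers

registers: 3 blocks
shared memory: 6 blocks
warps: 3 blocks
blocks: 32 blocks

Answer: 3 blocks, 30 active warps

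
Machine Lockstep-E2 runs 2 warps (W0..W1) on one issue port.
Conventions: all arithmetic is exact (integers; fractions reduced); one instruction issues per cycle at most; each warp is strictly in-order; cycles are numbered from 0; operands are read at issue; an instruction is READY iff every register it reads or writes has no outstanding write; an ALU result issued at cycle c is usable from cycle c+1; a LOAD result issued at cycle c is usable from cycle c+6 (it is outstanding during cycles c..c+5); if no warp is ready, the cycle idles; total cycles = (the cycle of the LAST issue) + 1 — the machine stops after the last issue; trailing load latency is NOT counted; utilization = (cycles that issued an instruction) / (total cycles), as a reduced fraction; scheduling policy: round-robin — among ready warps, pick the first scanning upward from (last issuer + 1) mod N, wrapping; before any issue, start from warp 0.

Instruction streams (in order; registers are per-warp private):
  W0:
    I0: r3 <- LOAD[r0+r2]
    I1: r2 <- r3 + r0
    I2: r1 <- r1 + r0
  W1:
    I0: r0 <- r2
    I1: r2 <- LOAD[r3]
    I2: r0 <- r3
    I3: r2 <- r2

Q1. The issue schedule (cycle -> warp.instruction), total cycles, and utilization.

cycle 0: W0.I0
cycle 1: W1.I0
cycle 2: W1.I1
cycle 3: W1.I2
cycle 4: idle
cycle 5: idle
cycle 6: W0.I1
cycle 7: W0.I2
cycle 8: W1.I3

Answer: 9 cycles, utilization 7/9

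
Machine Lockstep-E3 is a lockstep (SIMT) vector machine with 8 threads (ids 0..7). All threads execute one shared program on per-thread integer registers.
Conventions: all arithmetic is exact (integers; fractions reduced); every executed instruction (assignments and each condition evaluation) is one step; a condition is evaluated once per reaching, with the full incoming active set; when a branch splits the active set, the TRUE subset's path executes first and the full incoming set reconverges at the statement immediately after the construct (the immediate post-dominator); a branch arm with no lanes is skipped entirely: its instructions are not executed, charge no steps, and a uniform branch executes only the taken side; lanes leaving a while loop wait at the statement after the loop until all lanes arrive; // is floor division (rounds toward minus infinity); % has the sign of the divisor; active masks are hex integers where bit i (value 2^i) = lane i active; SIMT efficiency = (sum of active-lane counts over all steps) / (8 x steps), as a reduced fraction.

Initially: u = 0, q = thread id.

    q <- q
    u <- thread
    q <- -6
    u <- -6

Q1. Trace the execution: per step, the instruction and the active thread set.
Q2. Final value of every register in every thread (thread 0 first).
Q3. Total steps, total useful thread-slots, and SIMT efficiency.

step 0: q <- q                       0xff
step 1: u <- thread                  0xff
step 2: q <- -6                      0xff
step 3: u <- -6                      0xff

Answer: 4 steps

u: -6,-6,-6,-6,-6,-6,-6,-6
q: -6,-6,-6,-6,-6,-6,-6,-6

steps = 4; useful = 32; efficiency = 32/32 = 1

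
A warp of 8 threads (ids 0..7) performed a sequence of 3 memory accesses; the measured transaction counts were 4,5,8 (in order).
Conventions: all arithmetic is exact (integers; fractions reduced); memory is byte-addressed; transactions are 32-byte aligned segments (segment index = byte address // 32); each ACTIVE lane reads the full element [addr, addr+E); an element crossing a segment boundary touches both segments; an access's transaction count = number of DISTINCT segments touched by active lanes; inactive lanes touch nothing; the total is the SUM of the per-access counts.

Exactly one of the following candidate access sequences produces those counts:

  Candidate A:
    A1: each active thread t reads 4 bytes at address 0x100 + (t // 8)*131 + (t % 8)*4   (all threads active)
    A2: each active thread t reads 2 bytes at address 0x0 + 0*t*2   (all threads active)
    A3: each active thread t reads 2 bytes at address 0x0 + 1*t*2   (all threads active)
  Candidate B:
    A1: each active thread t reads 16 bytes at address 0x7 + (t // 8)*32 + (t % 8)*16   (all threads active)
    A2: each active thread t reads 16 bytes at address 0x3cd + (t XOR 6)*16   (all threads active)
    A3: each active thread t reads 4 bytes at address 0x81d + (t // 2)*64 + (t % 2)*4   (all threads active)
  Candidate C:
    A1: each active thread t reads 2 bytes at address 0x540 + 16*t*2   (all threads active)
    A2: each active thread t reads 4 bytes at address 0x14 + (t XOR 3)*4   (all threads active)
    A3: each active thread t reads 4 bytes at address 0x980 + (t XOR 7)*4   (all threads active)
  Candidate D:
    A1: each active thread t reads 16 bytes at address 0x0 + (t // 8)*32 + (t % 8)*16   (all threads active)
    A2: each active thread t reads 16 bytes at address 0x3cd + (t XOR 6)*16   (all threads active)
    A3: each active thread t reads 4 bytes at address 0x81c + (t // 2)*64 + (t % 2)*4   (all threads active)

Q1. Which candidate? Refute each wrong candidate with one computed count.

A: A1 gives 1 transaction, not 4
B: A1 gives 5 transactions, not 4
C: A1 gives 8 transactions, not 4
D: all counts match (4,5,8)

Answer: D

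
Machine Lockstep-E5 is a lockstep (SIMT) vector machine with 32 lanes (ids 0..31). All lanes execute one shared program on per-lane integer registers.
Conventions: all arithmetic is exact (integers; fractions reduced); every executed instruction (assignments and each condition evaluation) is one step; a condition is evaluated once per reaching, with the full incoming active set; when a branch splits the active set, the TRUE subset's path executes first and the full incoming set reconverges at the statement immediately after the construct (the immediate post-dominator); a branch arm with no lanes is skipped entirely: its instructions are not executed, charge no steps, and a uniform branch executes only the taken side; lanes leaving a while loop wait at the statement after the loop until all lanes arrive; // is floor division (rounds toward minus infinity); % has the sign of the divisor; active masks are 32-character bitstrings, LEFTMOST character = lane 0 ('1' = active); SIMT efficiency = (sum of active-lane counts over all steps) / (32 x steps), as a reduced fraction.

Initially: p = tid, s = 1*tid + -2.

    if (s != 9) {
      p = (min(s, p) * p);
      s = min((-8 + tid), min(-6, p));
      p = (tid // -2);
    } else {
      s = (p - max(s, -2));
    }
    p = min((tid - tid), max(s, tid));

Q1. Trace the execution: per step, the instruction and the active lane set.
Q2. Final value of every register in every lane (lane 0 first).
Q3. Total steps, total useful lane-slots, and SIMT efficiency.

step 0: eval (s != 9)                11111111111111111111111111111111
step 1: p <- (min(s, p) * p)         11111111111011111111111111111111
step 2: s <- min((-8 + tid), min(-6, p)) 11111111111011111111111111111111
step 3: p <- (tid // -2)             11111111111011111111111111111111
step 4: s <- (p - max(s, -2))        00000000000100000000000000000000
step 5: p <- min((tid - tid), max(s, tid)) 11111111111111111111111111111111

Answer: 6 steps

p: 0,0,0,0,0,0,0,0,0,0,0,0,0,0,0,0,0,0,0,0,0,0,0,0,0,0,0,0,0,0,0,0
s: -8,-7,-6,-6,-6,-6,-6,-6,-6,-6,-6,2,-6,-6,-6,-6,-6,-6,-6,-6,-6,-6,-6,-6,-6,-6,-6,-6,-6,-6,-6,-6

steps = 6; useful = 158; efficiency = 158/192 = 79/96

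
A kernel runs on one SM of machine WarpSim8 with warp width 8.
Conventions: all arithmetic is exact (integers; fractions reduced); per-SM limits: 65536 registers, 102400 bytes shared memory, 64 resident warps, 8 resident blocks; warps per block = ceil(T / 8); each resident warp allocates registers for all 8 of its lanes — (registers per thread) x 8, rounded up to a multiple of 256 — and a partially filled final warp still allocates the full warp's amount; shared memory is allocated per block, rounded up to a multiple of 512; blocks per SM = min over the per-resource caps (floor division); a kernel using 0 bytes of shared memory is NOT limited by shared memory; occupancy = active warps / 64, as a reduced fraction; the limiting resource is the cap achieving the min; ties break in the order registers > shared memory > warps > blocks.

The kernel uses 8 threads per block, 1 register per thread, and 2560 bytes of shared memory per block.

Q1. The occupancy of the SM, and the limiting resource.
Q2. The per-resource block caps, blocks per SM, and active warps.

Answer: occupancy 1/8, limited by blocks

registers: 256 blocks
shared memory: 40 blocks
warps: 64 blocks
blocks: 8 blocks

Answer: 8 blocks, 8 active warps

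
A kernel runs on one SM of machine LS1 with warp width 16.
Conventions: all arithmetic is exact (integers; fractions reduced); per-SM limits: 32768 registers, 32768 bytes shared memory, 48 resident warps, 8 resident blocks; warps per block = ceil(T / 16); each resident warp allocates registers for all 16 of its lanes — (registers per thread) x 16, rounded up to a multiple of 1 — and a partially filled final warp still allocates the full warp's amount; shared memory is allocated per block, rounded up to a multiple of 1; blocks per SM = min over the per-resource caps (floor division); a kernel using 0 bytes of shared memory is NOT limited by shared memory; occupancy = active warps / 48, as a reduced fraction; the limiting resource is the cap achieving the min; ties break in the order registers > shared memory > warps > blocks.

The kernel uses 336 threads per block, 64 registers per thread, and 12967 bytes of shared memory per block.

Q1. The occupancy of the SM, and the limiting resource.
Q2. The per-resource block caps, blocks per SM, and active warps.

Answer: occupancy 7/16, limited by registers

registers: 1 block
shared memory: 2 blocks
warps: 2 blocks
blocks: 8 blocks

Answer: 1 block, 21 active warps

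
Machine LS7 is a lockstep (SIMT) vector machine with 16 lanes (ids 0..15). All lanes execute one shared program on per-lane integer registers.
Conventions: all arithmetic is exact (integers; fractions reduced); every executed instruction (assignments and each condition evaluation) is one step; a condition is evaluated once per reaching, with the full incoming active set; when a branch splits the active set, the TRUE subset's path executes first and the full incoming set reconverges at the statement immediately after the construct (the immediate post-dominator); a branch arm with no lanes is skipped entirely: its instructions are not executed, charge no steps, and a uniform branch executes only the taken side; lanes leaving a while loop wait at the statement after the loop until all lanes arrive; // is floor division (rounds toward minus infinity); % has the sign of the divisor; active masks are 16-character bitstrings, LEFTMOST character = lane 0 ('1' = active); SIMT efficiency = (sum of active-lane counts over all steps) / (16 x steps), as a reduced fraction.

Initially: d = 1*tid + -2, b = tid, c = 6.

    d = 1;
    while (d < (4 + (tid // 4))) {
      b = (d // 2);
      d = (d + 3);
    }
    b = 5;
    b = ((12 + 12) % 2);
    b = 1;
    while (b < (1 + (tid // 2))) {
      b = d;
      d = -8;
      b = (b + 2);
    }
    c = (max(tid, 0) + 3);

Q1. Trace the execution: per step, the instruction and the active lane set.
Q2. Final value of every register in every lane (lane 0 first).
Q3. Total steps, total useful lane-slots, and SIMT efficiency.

step 0: d <- 1                       1111111111111111
step 1: eval (d < (4 + (tid // 4)))  1111111111111111
step 2: b <- (d // 2)                1111111111111111
step 3: d <- (d + 3)                 1111111111111111
step 4: eval (d < (4 + (tid // 4)))  1111111111111111
step 5: b <- (d // 2)                0000111111111111
step 6: d <- (d + 3)                 0000111111111111
step 7: eval (d < (4 + (tid // 4)))  0000111111111111
step 8: b <- 5                       1111111111111111
step 9: b <- ((12 + 12) % 2)         1111111111111111
step 10: b <- 1                       1111111111111111
step 11: eval (b < (1 + (tid // 2)))  1111111111111111
step 12: b <- d                       0011111111111111
step 13: d <- -8                      0011111111111111
step 14: b <- (b + 2)                 0011111111111111
step 15: eval (b < (1 + (tid // 2)))  0011111111111111
step 16: c <- (max(tid, 0) + 3)       1111111111111111

Answer: 17 steps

d: 4,4,-8,-8,-8,-8,-8,-8,-8,-8,-8,-8,-8,-8,-8,-8
b: 1,1,6,6,9,9,9,9,9,9,9,9,9,9,9,9
c: 3,4,5,6,7,8,9,10,11,12,13,14,15,16,17,18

steps = 17; useful = 252; efficiency = 252/272 = 63/68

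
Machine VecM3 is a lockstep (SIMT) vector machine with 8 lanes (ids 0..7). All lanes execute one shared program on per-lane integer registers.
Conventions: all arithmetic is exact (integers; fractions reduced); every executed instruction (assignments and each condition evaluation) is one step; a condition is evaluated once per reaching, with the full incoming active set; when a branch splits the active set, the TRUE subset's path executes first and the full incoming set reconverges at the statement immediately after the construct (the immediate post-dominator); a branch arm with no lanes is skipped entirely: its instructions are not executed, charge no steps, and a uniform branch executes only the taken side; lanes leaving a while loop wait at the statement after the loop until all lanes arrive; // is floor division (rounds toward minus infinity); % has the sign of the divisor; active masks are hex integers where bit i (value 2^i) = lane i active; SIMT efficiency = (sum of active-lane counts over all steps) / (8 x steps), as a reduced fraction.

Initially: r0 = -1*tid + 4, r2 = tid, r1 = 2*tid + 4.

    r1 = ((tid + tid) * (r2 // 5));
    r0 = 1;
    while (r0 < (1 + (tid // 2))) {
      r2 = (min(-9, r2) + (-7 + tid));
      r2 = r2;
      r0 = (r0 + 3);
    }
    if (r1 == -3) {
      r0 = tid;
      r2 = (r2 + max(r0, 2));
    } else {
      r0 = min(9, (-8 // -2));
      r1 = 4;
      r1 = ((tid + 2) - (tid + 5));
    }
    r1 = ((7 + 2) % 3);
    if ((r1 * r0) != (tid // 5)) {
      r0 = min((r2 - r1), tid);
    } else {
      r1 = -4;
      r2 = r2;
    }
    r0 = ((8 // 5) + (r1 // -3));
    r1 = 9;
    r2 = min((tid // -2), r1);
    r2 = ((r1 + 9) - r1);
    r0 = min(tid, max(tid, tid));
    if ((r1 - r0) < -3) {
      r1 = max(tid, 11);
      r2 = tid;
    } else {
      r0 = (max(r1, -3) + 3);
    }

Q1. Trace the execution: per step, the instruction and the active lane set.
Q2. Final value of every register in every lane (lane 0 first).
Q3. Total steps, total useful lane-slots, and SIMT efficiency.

step 0: r1 <- ((tid + tid) * (r2 // 5)) 0xff
step 1: r0 <- 1                      0xff
step 2: eval (r0 < (1 + (tid // 2))) 0xff
step 3: r2 <- (min(-9, r2) + (-7 + tid)) 0xfc
step 4: r2 <- r2                     0xfc
step 5: r0 <- (r0 + 3)               0xfc
step 6: eval (r0 < (1 + (tid // 2))) 0xfc
step 7: eval (r1 == -3)              0xff
step 8: r0 <- min(9, (-8 // -2))     0xff
step 9: r1 <- 4                      0xff
step 10: r1 <- ((tid + 2) - (tid + 5)) 0xff
step 11: r1 <- ((7 + 2) % 3)          0xff
step 12: eval ((r1 * r0) != (tid // 5)) 0xff
step 13: r0 <- min((r2 - r1), tid)    0xe0
step 14: r1 <- -4                     0x1f
step 15: r2 <- r2                     0x1f
step 16: r0 <- ((8 // 5) + (r1 // -3)) 0xff
step 17: r1 <- 9                      0xff
step 18: r2 <- min((tid // -2), r1)   0xff
step 19: r2 <- ((r1 + 9) - r1)        0xff
step 20: r0 <- min(tid, max(tid, tid)) 0xff
step 21: eval ((r1 - r0) < -3)        0xff
step 22: r0 <- (max(r1, -3) + 3)      0xff

Answer: 23 steps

r0: 12,12,12,12,12,12,12,12
r2: 9,9,9,9,9,9,9,9
r1: 9,9,9,9,9,9,9,9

steps = 23; useful = 165; efficiency = 165/184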